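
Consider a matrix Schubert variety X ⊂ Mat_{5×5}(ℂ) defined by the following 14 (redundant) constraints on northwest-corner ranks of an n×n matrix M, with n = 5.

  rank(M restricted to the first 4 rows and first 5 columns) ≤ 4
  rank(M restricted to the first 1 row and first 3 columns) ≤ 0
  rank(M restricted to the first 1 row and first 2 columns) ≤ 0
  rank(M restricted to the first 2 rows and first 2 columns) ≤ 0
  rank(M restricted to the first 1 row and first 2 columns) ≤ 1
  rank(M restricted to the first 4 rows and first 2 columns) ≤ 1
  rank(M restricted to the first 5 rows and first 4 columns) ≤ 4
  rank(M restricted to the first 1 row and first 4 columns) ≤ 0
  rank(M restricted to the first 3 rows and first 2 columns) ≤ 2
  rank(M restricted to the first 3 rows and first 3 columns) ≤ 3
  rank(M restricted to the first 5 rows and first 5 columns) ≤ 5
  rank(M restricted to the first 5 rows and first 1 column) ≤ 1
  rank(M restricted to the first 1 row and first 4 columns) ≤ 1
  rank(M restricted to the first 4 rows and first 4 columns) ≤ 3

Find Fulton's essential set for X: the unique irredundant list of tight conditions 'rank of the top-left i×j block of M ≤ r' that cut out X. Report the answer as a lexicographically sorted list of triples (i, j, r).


Reconstructing r_w from the 14 given conditions:

  i=1: 0  0  0  0  1
  i=2: 0  0  1  1  2
  i=3: 1  1  2  2  3
  i=4: 1  1  2  3  4
  i=5: 1  2  3  4  5

hence w(1..5) = (5, 3, 1, 4, 2).

Fulton essential set (3 of the 7 Rothe cells):

[(1, 4, 0), (2, 2, 0), (4, 2, 1)]


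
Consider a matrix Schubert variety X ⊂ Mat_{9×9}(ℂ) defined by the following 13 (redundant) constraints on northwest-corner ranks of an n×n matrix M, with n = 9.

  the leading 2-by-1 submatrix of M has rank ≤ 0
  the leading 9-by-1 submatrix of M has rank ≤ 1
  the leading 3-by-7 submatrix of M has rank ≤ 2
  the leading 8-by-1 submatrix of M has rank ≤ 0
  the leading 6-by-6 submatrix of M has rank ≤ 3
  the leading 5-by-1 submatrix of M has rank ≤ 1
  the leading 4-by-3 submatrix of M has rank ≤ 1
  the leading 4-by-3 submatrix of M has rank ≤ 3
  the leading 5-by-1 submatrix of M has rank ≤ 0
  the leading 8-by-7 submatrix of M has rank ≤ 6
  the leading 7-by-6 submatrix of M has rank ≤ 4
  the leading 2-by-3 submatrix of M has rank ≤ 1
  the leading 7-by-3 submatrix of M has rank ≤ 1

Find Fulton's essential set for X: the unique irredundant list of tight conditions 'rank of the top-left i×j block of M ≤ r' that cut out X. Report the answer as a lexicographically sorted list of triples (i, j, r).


Recovering R(i,j) via the rank-extension bound from the 13 conditions:

  0 | 1 | 1 | 1 | 1 | 1 | 1 | 1 | 1
  0 | 1 | 1 | 2 | 2 | 2 | 2 | 2 | 2
  0 | 1 | 1 | 2 | 2 | 2 | 2 | 3 | 3
  0 | 1 | 1 | 2 | 3 | 3 | 3 | 4 | 4
  0 | 1 | 1 | 2 | 3 | 3 | 4 | 5 | 5
  0 | 1 | 1 | 2 | 3 | 3 | 4 | 5 | 6
  0 | 1 | 1 | 2 | 3 | 4 | 5 | 6 | 7
  0 | 1 | 2 | 3 | 4 | 5 | 6 | 7 | 8
  1 | 2 | 3 | 4 | 5 | 6 | 7 | 8 | 9

so w = (2, 4, 8, 5, 7, 9, 6, 3, 1).

4 SE-corners of the 19-cell Rothe diagram give Ess(w):

[(3, 7, 2), (6, 6, 3), (7, 3, 1), (8, 1, 0)]


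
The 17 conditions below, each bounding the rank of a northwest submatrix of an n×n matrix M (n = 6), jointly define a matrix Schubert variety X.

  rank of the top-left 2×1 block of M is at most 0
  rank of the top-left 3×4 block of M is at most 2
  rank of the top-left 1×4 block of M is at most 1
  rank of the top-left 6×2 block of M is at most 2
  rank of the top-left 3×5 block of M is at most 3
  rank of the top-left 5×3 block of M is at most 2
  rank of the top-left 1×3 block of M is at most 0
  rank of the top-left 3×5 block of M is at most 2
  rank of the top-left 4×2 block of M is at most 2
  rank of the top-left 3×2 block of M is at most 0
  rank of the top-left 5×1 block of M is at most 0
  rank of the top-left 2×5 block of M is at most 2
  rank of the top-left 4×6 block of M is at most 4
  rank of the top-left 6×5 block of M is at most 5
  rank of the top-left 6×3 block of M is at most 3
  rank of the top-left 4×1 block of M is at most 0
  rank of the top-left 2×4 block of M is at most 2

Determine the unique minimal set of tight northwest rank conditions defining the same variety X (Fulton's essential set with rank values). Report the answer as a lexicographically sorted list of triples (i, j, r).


Reconstructing r_w from the 17 given conditions:

  R[1]: 0  0  0  1  1  1
  R[2]: 0  0  1  2  2  2
  R[3]: 0  0  1  2  2  3
  R[4]: 0  1  2  3  3  4
  R[5]: 0  1  2  3  4  5
  R[6]: 1  2  3  4  5  6

the unique w with this rank table is (4, 3, 6, 2, 5, 1).

4 SE-corners of the 10-cell Rothe diagram give Ess(w):

[(1, 3, 0), (3, 2, 0), (3, 5, 2), (5, 1, 0)]


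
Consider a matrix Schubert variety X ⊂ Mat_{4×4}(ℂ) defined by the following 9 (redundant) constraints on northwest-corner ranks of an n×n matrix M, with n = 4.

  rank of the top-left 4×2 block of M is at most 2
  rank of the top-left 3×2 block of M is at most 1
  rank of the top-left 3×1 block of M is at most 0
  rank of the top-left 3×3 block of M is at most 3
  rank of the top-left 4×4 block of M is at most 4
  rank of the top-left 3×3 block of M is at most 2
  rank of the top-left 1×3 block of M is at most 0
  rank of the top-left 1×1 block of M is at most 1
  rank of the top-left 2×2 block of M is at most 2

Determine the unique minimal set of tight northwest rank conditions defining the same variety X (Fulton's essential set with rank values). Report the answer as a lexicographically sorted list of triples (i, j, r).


Reconstructing r_w from the 9 given conditions:

  R[1]: 0, 0, 0, 1
  R[2]: 0, 1, 1, 2
  R[3]: 0, 1, 2, 3
  R[4]: 1, 2, 3, 4

reading off 1-entries of Δ²R: w = (4, 2, 3, 1).

Fulton essential set (2 of the 5 Rothe cells):

[(1, 3, 0), (3, 1, 0)]


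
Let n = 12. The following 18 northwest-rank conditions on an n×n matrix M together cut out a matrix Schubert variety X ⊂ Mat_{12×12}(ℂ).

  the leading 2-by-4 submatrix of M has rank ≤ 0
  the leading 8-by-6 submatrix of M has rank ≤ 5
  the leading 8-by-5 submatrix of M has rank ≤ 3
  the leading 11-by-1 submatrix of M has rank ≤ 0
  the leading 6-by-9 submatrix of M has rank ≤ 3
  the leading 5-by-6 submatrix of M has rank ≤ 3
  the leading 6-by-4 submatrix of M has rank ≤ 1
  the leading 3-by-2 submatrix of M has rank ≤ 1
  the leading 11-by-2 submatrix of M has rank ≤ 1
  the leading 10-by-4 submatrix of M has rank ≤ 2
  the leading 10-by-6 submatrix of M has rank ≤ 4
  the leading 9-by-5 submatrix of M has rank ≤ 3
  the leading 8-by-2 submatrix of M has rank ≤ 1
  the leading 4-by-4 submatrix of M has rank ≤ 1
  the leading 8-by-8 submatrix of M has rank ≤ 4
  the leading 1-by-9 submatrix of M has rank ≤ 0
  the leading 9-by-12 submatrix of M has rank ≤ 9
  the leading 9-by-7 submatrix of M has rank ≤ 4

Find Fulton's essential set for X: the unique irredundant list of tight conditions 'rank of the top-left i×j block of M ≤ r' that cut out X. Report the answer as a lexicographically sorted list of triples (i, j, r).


Rank table r_w(12×12) implied by the 18 constraints:

  i=1: 0, 0, 0, 0, 0, 0, 0, 0, 0, 1, 1, 1
  i=2: 0, 0, 0, 0, 1, 1, 1, 1, 1, 2, 2, 2
  i=3: 0, 1, 1, 1, 2, 2, 2, 2, 2, 3, 3, 3
  i=4: 0, 1, 1, 1, 2, 3, 3, 3, 3, 4, 4, 4
  i=5: 0, 1, 1, 1, 2, 3, 3, 3, 3, 4, 5, 5
  i=6: 0, 1, 1, 1, 2, 3, 3, 3, 3, 4, 5, 6
  i=7: 0, 1, 2, 2, 3, 4, 4, 4, 4, 5, 6, 7
  i=8: 0, 1, 2, 2, 3, 4, 4, 4, 5, 6, 7, 8
  i=9: 0, 1, 2, 2, 3, 4, 4, 5, 6, 7, 8, 9
  i=10: 0, 1, 2, 2, 3, 4, 5, 6, 7, 8, 9, 10
  i=11: 0, 1, 2, 3, 4, 5, 6, 7, 8, 9, 10, 11
  i=12: 1, 2, 3, 4, 5, 6, 7, 8, 9, 10, 11, 12

so w = (10, 5, 2, 6, 11, 12, 3, 9, 8, 7, 4, 1).

ℓ(w)=40; the 8 essential cells (i,j,r):

[(1, 9, 0), (2, 4, 0), (6, 4, 1), (6, 9, 3), (8, 8, 4), (9, 7, 4), (10, 4, 2), (11, 1, 0)]


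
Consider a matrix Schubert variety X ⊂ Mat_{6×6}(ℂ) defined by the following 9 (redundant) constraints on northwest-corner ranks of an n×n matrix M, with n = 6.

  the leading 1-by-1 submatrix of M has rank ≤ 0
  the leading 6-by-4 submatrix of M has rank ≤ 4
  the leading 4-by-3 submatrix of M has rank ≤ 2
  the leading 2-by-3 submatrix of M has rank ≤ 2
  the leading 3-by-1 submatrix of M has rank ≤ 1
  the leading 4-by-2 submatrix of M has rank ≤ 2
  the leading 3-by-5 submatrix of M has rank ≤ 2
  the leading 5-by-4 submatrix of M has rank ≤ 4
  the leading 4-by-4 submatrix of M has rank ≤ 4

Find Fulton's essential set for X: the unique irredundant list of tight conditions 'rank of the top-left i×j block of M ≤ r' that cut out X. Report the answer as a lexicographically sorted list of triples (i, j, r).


Computing R[i][j] = min implied NW-rank bound (n=6, 9 conditions):

  0  1  1  1  1  1
  1  2  2  2  2  2
  1  2  2  2  2  3
  1  2  2  3  3  4
  1  2  3  4  4  5
  1  2  3  4  5  6

second differences of R give the permutation w = (2, 1, 6, 4, 3, 5).

3 SE-corners of the 5-cell Rothe diagram give Ess(w):

[(1, 1, 0), (3, 5, 2), (4, 3, 2)]


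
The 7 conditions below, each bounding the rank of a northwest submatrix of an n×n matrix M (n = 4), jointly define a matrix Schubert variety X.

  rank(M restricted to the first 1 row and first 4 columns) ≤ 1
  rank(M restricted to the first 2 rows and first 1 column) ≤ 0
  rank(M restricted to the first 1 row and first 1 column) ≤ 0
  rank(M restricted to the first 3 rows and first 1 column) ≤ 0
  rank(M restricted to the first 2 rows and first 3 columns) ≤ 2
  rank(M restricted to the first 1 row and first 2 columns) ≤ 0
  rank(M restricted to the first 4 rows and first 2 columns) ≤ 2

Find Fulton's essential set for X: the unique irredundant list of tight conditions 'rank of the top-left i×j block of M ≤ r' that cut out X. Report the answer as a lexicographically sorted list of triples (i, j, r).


Computing R[i][j] = min implied NW-rank bound (n=4, 7 conditions):

  i=1: 0 | 0 | 1 | 1
  i=2: 0 | 1 | 2 | 2
  i=3: 0 | 1 | 2 | 3
  i=4: 1 | 2 | 3 | 4

second differences of R give the permutation w = (3, 2, 4, 1).

Fulton essential set (2 of the 4 Rothe cells):

[(1, 2, 0), (3, 1, 0)]


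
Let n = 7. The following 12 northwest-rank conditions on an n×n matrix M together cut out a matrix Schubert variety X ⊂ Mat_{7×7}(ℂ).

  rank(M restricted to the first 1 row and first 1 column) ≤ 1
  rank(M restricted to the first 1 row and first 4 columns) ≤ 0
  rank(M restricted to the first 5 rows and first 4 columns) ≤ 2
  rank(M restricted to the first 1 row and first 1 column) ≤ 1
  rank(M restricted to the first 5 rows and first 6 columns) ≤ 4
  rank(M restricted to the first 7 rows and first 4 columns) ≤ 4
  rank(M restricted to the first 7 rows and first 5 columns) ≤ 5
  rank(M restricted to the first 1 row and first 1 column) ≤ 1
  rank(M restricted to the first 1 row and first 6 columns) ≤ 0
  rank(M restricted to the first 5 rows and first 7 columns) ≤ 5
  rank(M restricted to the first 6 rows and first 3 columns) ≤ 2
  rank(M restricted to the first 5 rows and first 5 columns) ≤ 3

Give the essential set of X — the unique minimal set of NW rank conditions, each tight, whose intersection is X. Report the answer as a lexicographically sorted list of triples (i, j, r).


Computing R[i][j] = min implied NW-rank bound (n=7, 12 conditions):

  row 1: 0  0  0  0  0  0  1
  row 2: 1  1  1  1  1  1  2
  row 3: 1  2  2  2  2  2  3
  row 4: 1  2  2  2  3  3  4
  row 5: 1  2  2  2  3  4  5
  row 6: 1  2  2  3  4  5  6
  row 7: 1  2  3  4  5  6  7

the unique w with this rank table is (7, 1, 2, 5, 6, 4, 3).

Fulton essential set (3 of the 11 Rothe cells):

[(1, 6, 0), (5, 4, 2), (6, 3, 2)]


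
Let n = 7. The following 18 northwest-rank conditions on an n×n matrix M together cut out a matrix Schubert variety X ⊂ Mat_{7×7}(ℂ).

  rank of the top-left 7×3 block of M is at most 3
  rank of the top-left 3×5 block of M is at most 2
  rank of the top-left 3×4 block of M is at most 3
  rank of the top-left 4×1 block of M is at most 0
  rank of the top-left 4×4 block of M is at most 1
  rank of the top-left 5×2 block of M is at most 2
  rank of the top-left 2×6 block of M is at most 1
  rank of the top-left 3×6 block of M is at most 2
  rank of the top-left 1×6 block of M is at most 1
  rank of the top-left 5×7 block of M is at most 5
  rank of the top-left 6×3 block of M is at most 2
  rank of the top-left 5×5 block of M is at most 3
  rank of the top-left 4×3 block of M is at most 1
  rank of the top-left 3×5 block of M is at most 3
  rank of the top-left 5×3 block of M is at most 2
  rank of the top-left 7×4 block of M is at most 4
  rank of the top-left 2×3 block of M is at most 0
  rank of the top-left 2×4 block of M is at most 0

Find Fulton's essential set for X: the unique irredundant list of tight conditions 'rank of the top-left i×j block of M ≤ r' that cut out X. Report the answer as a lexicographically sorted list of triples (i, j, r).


Propagating the 18 rank bounds to every northwest block:

  0, 0, 0, 0, 1, 1, 1
  0, 0, 0, 0, 1, 1, 2
  0, 1, 1, 1, 2, 2, 3
  0, 1, 1, 1, 2, 3, 4
  1, 2, 2, 2, 3, 4, 5
  1, 2, 2, 3, 4, 5, 6
  1, 2, 3, 4, 5, 6, 7

reading off 1-entries of Δ²R: w = (5, 7, 2, 6, 1, 4, 3).

Rothe diagram D(w) (14 cells), 5 SE-corners (essential conditions):

[(2, 4, 0), (2, 6, 1), (4, 1, 0), (4, 4, 1), (6, 3, 2)]


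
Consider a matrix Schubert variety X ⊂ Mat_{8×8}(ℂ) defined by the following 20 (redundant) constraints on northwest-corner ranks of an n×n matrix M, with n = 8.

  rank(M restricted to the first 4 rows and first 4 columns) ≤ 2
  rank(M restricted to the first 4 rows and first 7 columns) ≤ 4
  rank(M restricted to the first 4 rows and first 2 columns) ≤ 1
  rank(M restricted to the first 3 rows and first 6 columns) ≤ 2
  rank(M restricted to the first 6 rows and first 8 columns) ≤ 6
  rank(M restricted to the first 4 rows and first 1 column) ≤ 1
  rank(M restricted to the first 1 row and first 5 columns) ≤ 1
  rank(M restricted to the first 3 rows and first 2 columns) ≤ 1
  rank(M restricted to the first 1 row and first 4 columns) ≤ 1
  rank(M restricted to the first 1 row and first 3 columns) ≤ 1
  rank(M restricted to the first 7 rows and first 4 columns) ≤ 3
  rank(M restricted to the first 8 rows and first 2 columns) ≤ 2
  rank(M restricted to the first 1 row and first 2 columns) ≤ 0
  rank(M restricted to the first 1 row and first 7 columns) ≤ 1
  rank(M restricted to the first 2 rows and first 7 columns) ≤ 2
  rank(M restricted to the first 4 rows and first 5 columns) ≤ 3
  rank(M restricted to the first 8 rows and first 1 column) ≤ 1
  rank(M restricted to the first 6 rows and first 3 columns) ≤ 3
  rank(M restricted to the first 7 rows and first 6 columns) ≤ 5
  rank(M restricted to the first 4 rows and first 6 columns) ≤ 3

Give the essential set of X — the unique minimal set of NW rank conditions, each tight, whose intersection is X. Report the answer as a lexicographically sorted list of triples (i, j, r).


Computing R[i][j] = min implied NW-rank bound (n=8, 20 conditions):

  R[1]: 0, 0, 1, 1, 1, 1, 1, 1
  R[2]: 1, 1, 2, 2, 2, 2, 2, 2
  R[3]: 1, 1, 2, 2, 2, 2, 3, 3
  R[4]: 1, 1, 2, 2, 3, 3, 4, 4
  R[5]: 1, 2, 3, 3, 4, 4, 5, 5
  R[6]: 1, 2, 3, 3, 4, 5, 6, 6
  R[7]: 1, 2, 3, 3, 4, 5, 6, 7
  R[8]: 1, 2, 3, 4, 5, 6, 7, 8

so w = (3, 1, 7, 5, 2, 6, 8, 4).

Fulton essential set (5 of the 10 Rothe cells):

[(1, 2, 0), (3, 6, 2), (4, 2, 1), (4, 4, 2), (7, 4, 3)]


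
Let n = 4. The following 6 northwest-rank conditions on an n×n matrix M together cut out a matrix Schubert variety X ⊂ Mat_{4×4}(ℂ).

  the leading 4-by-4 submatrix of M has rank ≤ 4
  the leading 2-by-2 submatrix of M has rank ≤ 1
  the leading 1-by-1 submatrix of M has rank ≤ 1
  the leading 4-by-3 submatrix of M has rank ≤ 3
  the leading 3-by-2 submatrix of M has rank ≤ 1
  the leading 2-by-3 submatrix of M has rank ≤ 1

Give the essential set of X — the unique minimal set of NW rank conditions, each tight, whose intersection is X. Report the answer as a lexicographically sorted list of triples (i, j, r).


Rank table r_w(4×4) implied by the 6 constraints:

  row 1: 1, 1, 1, 1
  row 2: 1, 1, 1, 2
  row 3: 1, 1, 2, 3
  row 4: 1, 2, 3, 4

second differences of R give the permutation w = (1, 4, 3, 2).

Fulton essential set (2 of the 3 Rothe cells):

[(2, 3, 1), (3, 2, 1)]


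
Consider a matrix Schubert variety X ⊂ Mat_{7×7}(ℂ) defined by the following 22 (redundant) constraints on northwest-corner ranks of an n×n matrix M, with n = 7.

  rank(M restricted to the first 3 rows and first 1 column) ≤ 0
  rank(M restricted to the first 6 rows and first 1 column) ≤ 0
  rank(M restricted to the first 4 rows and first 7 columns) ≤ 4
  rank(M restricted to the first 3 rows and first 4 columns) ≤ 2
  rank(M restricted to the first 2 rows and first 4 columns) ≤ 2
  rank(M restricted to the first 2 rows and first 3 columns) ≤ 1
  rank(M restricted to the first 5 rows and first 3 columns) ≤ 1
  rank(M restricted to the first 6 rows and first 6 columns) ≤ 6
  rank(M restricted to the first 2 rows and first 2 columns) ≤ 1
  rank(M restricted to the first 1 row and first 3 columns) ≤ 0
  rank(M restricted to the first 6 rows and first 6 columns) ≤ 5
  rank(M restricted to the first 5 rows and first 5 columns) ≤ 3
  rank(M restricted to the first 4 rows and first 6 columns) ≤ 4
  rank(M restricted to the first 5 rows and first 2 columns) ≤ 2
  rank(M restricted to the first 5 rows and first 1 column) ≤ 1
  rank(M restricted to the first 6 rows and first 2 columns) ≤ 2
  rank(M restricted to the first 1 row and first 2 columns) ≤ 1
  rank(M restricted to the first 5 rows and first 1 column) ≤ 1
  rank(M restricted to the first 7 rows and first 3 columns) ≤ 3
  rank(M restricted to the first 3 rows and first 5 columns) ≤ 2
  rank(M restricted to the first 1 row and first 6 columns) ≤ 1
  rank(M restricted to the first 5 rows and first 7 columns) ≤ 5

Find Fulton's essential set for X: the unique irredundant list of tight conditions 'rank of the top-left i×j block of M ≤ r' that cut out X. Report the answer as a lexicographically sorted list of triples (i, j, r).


Reconstructing r_w from the 22 given conditions:

  row 1: 0 | 0 | 0 | 1 | 1 | 1 | 1
  row 2: 0 | 1 | 1 | 2 | 2 | 2 | 2
  row 3: 0 | 1 | 1 | 2 | 2 | 3 | 3
  row 4: 0 | 1 | 1 | 2 | 3 | 4 | 4
  row 5: 0 | 1 | 1 | 2 | 3 | 4 | 5
  row 6: 0 | 1 | 2 | 3 | 4 | 5 | 6
  row 7: 1 | 2 | 3 | 4 | 5 | 6 | 7

second differences of R give the permutation w = (4, 2, 6, 5, 7, 3, 1).

|D(w)|=12, |Ess(w)|=4:

[(1, 3, 0), (3, 5, 2), (5, 3, 1), (6, 1, 0)]


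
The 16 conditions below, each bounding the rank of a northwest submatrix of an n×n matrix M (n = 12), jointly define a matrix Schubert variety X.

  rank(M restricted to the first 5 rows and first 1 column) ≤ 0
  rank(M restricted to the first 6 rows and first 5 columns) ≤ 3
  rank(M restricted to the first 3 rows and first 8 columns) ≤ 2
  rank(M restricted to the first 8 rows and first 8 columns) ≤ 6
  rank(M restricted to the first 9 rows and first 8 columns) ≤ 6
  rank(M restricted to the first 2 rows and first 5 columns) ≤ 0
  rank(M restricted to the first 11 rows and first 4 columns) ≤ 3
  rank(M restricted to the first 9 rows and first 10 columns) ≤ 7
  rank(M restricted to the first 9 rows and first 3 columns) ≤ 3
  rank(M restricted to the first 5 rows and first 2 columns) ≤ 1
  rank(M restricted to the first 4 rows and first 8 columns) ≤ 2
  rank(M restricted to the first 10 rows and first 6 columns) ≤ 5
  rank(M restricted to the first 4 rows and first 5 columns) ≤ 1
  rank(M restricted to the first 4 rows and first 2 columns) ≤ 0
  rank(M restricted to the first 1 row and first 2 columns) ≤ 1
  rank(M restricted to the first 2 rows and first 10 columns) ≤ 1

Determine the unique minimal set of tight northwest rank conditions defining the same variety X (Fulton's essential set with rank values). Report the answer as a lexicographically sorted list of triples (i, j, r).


Computing R[i][j] = min implied NW-rank bound (n=12, 16 conditions):

  i=1: 0, 0, 0, 0, 0, 1, 1, 1, 1, 1, 1, 1
  i=2: 0, 0, 0, 0, 0, 1, 1, 1, 1, 1, 2, 2
  i=3: 0, 0, 1, 1, 1, 2, 2, 2, 2, 2, 3, 3
  i=4: 0, 0, 1, 1, 1, 2, 2, 2, 3, 3, 4, 4
  i=5: 0, 1, 2, 2, 2, 3, 3, 3, 4, 4, 5, 5
  i=6: 1, 2, 3, 3, 3, 4, 4, 4, 5, 5, 6, 6
  i=7: 1, 2, 3, 3, 4, 5, 5, 5, 6, 6, 7, 7
  i=8: 1, 2, 3, 3, 4, 5, 6, 6, 7, 7, 8, 8
  i=9: 1, 2, 3, 3, 4, 5, 6, 6, 7, 7, 8, 9
  i=10: 1, 2, 3, 3, 4, 5, 6, 7, 8, 8, 9, 10
  i=11: 1, 2, 3, 3, 4, 5, 6, 7, 8, 9, 10, 11
  i=12: 1, 2, 3, 4, 5, 6, 7, 8, 9, 10, 11, 12

reading off 1-entries of Δ²R: w = (6, 11, 3, 9, 2, 1, 5, 7, 12, 8, 10, 4).

9 SE-corners of the 30-cell Rothe diagram give Ess(w):

[(2, 5, 0), (2, 10, 1), (4, 2, 0), (4, 5, 1), (4, 8, 2), (5, 1, 0), (9, 8, 6), (9, 10, 7), (11, 4, 3)]


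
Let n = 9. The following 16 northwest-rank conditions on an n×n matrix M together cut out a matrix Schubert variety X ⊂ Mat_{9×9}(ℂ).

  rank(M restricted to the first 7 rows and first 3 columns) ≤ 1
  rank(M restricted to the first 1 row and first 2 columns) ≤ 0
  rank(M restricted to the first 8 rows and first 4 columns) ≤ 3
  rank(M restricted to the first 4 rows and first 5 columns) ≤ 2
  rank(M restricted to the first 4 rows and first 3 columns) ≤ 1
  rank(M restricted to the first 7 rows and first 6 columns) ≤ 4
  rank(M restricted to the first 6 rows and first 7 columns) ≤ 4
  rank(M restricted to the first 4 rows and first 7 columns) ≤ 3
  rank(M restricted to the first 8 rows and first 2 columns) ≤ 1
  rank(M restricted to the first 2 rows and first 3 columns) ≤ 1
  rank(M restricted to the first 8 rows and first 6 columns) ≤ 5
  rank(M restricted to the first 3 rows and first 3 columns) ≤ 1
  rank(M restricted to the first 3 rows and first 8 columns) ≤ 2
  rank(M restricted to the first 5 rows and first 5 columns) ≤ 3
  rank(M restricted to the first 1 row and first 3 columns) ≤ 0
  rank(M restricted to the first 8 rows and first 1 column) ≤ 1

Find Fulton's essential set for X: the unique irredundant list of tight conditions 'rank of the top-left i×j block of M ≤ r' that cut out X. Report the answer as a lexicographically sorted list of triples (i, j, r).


Recovering R(i,j) via the rank-extension bound from the 16 conditions:

  row 1: 0  0  0  1  1  1  1  1  1
  row 2: 1  1  1  2  2  2  2  2  2
  row 3: 1  1  1  2  2  2  2  2  3
  row 4: 1  1  1  2  2  3  3  3  4
  row 5: 1  1  1  2  3  4  4  4  5
  row 6: 1  1  1  2  3  4  4  5  6
  row 7: 1  1  1  2  3  4  5  6  7
  row 8: 1  1  2  3  4  5  6  7  8
  row 9: 1  2  3  4  5  6  7  8  9

hence w(1..9) = (4, 1, 9, 6, 5, 8, 7, 3, 2).

ℓ(w)=20; the 6 essential cells (i,j,r):

[(1, 3, 0), (3, 8, 2), (4, 5, 2), (6, 7, 4), (7, 3, 1), (8, 2, 1)]


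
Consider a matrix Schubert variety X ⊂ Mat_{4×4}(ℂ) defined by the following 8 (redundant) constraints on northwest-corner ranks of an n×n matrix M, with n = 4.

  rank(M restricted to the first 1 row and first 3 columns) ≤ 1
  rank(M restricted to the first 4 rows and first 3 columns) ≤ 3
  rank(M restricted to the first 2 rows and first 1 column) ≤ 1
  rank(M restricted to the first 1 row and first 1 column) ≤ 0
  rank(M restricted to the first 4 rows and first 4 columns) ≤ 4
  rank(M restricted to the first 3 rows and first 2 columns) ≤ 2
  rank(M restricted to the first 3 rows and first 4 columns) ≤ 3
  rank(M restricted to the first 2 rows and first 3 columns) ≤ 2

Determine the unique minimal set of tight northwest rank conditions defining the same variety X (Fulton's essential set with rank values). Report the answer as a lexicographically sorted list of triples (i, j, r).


Recovering R(i,j) via the rank-extension bound from the 8 conditions:

  i=1: 0 | 1 | 1 | 1
  i=2: 1 | 2 | 2 | 2
  i=3: 1 | 2 | 3 | 3
  i=4: 1 | 2 | 3 | 4

second differences of R give the permutation w = (2, 1, 3, 4).

Rothe diagram D(w) (1 cell), 1 SE-corner (essential condition):

[(1, 1, 0)]


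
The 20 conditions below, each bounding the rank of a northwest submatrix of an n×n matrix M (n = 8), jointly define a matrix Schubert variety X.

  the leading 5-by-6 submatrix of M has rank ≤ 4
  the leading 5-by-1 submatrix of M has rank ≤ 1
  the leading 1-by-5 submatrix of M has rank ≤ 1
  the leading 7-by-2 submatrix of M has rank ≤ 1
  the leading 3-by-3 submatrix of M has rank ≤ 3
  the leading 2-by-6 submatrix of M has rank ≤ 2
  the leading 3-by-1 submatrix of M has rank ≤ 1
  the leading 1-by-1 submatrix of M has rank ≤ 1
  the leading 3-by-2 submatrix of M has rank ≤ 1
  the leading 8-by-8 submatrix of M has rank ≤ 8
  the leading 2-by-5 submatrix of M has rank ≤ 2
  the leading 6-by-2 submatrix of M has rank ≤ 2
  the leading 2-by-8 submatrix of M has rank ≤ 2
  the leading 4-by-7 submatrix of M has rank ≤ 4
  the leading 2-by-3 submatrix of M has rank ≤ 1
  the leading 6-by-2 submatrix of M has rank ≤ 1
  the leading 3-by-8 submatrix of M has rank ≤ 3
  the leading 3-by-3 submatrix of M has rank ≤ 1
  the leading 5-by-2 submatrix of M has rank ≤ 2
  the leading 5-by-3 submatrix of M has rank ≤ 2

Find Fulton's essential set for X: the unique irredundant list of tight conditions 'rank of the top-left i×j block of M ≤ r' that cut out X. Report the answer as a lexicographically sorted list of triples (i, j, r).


Propagating the 20 rank bounds to every northwest block:

  i=1: 1, 1, 1, 1, 1, 1, 1, 1
  i=2: 1, 1, 1, 2, 2, 2, 2, 2
  i=3: 1, 1, 1, 2, 3, 3, 3, 3
  i=4: 1, 1, 2, 3, 4, 4, 4, 4
  i=5: 1, 1, 2, 3, 4, 4, 5, 5
  i=6: 1, 1, 2, 3, 4, 5, 6, 6
  i=7: 1, 1, 2, 3, 4, 5, 6, 7
  i=8: 1, 2, 3, 4, 5, 6, 7, 8

second differences of R give the permutation w = (1, 4, 5, 3, 7, 6, 8, 2).

Rothe diagram D(w) (9 cells), 3 SE-corners (essential conditions):

[(3, 3, 1), (5, 6, 4), (7, 2, 1)]


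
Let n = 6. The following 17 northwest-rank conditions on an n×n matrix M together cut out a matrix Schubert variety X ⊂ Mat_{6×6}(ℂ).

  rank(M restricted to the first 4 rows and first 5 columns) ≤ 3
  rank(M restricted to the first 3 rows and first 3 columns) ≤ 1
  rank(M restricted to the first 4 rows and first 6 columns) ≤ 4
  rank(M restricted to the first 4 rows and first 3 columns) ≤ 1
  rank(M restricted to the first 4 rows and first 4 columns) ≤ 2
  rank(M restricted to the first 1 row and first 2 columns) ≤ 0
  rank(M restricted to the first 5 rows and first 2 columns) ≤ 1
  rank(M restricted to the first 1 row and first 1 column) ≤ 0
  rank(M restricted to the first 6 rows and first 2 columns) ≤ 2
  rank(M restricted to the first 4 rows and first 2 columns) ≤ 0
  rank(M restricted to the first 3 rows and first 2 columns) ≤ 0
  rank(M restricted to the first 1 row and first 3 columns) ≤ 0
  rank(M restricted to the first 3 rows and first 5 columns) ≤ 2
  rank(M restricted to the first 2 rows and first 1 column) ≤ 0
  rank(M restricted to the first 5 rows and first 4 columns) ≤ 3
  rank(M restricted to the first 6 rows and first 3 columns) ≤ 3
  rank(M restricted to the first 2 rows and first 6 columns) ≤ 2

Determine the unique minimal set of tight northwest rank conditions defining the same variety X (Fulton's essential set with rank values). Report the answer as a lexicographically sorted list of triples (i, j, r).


Propagating the 17 rank bounds to every northwest block:

  0  0  0  1  1  1
  0  0  1  2  2  2
  0  0  1  2  2  3
  0  0  1  2  3  4
  1  1  2  3  4  5
  1  2  3  4  5  6

second differences of R give the permutation w = (4, 3, 6, 5, 1, 2).

ℓ(w)=10; the 3 essential cells (i,j,r):

[(1, 3, 0), (3, 5, 2), (4, 2, 0)]


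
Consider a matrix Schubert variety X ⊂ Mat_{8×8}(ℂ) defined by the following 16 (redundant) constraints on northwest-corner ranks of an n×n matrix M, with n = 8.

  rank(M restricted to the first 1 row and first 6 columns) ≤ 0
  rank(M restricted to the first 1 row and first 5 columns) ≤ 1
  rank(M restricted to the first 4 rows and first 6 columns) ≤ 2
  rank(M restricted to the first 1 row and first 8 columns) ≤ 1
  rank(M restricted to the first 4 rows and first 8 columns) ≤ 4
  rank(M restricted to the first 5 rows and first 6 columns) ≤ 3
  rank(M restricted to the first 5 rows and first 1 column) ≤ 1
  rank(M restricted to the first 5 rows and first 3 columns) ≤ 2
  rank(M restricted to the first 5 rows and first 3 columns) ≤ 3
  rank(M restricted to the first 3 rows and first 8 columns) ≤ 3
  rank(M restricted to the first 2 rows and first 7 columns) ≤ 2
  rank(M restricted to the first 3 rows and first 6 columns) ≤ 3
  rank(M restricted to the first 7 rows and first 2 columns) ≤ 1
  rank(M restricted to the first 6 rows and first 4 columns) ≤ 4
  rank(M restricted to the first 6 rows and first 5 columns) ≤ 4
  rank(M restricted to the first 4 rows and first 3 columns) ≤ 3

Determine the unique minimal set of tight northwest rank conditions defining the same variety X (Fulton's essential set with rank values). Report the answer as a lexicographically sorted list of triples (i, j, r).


Reconstructing r_w from the 16 given conditions:

  i=1: 0, 0, 0, 0, 0, 0, 1, 1
  i=2: 1, 1, 1, 1, 1, 1, 2, 2
  i=3: 1, 1, 2, 2, 2, 2, 3, 3
  i=4: 1, 1, 2, 2, 2, 2, 3, 4
  i=5: 1, 1, 2, 3, 3, 3, 4, 5
  i=6: 1, 1, 2, 3, 4, 4, 5, 6
  i=7: 1, 1, 2, 3, 4, 5, 6, 7
  i=8: 1, 2, 3, 4, 5, 6, 7, 8

second differences of R give the permutation w = (7, 1, 3, 8, 4, 5, 6, 2).

D(w) has 14 cells with 3 SE-corners; essential set:

[(1, 6, 0), (4, 6, 2), (7, 2, 1)]


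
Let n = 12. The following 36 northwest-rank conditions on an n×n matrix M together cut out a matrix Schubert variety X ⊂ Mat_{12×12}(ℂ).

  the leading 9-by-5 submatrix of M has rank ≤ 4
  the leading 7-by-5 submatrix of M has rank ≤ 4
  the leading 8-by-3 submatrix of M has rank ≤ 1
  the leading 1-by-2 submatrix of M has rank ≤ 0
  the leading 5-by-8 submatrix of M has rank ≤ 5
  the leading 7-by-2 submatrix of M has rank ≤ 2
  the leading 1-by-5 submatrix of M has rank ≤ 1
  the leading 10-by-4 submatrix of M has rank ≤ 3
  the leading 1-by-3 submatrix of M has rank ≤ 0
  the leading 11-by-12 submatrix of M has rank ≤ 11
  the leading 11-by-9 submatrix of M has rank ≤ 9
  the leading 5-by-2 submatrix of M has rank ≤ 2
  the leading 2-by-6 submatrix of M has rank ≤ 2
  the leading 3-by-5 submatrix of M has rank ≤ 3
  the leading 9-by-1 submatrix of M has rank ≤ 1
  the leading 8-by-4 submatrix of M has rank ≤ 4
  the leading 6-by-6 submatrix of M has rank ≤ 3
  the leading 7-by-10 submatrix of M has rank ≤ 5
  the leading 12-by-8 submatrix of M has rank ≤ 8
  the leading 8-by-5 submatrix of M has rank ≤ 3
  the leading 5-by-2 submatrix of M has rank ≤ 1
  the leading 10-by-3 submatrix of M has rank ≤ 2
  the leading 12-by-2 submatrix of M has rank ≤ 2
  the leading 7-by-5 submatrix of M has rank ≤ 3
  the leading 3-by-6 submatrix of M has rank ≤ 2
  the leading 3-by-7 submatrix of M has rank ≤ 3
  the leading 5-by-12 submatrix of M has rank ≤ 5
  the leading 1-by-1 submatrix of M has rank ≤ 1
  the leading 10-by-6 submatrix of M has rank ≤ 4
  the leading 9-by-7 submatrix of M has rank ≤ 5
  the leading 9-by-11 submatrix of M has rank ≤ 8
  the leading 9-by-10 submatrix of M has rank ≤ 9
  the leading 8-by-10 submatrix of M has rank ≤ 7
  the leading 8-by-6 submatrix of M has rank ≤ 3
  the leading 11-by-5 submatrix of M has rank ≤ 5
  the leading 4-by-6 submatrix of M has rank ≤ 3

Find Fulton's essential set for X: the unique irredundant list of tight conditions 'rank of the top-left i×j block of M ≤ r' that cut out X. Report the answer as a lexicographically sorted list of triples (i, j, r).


Recovering R(i,j) via the rank-extension bound from the 36 conditions:

  R[1]: 0 0 0 1 1 1 1 1 1 1 1 1
  R[2]: 1 1 1 2 2 2 2 2 2 2 2 2
  R[3]: 1 1 1 2 2 2 3 3 3 3 3 3
  R[4]: 1 1 1 2 3 3 4 4 4 4 4 4
  R[5]: 1 1 1 2 3 3 4 5 5 5 5 5
  R[6]: 1 1 1 2 3 3 4 5 5 5 6 6
  R[7]: 1 1 1 2 3 3 4 5 5 5 6 7
  R[8]: 1 1 1 2 3 3 4 5 6 6 7 8
  R[9]: 1 2 2 3 4 4 5 6 7 7 8 9
  R[10]: 1 2 2 3 4 4 5 6 7 8 9 10
  R[11]: 1 2 3 4 5 5 6 7 8 9 10 11
  R[12]: 1 2 3 4 5 6 7 8 9 10 11 12

giving w = (4, 1, 7, 5, 8, 11, 12, 9, 2, 10, 3, 6) via Δ²R.

Fulton essential set (7 of the 27 Rothe cells):

[(1, 3, 0), (3, 6, 2), (7, 10, 5), (8, 3, 1), (8, 6, 3), (10, 3, 2), (10, 6, 4)]


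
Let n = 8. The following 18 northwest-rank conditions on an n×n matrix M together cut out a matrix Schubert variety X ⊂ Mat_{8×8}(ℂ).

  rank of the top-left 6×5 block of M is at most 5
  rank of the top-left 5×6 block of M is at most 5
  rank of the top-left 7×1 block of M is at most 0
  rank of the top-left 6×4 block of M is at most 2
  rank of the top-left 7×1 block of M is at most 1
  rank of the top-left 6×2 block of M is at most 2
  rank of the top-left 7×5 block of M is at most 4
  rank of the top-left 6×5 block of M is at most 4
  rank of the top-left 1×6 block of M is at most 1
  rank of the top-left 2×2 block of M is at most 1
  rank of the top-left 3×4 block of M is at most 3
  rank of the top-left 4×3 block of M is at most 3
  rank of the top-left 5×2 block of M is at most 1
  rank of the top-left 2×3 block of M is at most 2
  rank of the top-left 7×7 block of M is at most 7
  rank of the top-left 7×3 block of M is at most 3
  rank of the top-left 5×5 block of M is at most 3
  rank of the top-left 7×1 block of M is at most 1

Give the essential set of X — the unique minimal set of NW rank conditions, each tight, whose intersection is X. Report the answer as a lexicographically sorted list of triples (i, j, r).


The tightest implied rank at each (i,j), from the 18 conditions:

  i=1: 0, 1, 1, 1, 1, 1, 1, 1
  i=2: 0, 1, 2, 2, 2, 2, 2, 2
  i=3: 0, 1, 2, 2, 3, 3, 3, 3
  i=4: 0, 1, 2, 2, 3, 4, 4, 4
  i=5: 0, 1, 2, 2, 3, 4, 5, 5
  i=6: 0, 1, 2, 2, 3, 4, 5, 6
  i=7: 0, 1, 2, 3, 4, 5, 6, 7
  i=8: 1, 2, 3, 4, 5, 6, 7, 8

so w = (2, 3, 5, 6, 7, 8, 4, 1).

ℓ(w)=11; the 2 essential cells (i,j,r):

[(6, 4, 2), (7, 1, 0)]


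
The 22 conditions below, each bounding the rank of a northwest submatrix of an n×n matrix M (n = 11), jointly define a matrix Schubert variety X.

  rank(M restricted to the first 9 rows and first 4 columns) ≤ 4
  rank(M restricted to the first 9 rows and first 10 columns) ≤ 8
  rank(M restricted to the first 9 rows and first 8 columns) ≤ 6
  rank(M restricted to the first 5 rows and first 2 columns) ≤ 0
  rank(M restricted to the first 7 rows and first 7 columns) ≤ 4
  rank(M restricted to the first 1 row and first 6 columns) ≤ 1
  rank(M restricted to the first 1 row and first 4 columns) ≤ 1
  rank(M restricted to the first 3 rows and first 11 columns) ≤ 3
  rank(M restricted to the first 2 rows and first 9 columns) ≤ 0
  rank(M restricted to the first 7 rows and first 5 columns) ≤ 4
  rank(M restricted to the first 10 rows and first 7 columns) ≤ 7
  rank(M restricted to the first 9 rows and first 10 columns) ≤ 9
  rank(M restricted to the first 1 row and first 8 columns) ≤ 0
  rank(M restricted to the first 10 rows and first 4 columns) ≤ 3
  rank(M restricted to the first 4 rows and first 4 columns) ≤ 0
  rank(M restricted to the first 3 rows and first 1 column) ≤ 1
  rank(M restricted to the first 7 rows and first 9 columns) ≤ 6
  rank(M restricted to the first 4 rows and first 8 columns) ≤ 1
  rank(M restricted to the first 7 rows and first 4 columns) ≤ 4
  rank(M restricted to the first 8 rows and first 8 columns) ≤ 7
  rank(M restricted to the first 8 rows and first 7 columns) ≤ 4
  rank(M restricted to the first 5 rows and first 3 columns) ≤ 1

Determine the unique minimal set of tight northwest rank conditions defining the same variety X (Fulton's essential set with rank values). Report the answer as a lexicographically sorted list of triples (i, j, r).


Computing R[i][j] = min implied NW-rank bound (n=11, 22 conditions):

  0 | 0 | 0 | 0 | 0 | 0 | 0 | 0 | 0 | 1 | 1
  0 | 0 | 0 | 0 | 0 | 0 | 0 | 0 | 0 | 1 | 2
  0 | 0 | 0 | 0 | 1 | 1 | 1 | 1 | 1 | 2 | 3
  0 | 0 | 0 | 0 | 1 | 1 | 1 | 1 | 2 | 3 | 4
  0 | 0 | 1 | 1 | 2 | 2 | 2 | 2 | 3 | 4 | 5
  1 | 1 | 2 | 2 | 3 | 3 | 3 | 3 | 4 | 5 | 6
  1 | 2 | 3 | 3 | 4 | 4 | 4 | 4 | 5 | 6 | 7
  1 | 2 | 3 | 3 | 4 | 4 | 4 | 5 | 6 | 7 | 8
  1 | 2 | 3 | 3 | 4 | 5 | 5 | 6 | 7 | 8 | 9
  1 | 2 | 3 | 3 | 4 | 5 | 6 | 7 | 8 | 9 | 10
  1 | 2 | 3 | 4 | 5 | 6 | 7 | 8 | 9 | 10 | 11

reading off 1-entries of Δ²R: w = (10, 11, 5, 9, 3, 1, 2, 8, 6, 7, 4).

6 SE-corners of the 36-cell Rothe diagram give Ess(w):

[(2, 9, 0), (4, 4, 0), (4, 8, 1), (5, 2, 0), (8, 7, 4), (10, 4, 3)]


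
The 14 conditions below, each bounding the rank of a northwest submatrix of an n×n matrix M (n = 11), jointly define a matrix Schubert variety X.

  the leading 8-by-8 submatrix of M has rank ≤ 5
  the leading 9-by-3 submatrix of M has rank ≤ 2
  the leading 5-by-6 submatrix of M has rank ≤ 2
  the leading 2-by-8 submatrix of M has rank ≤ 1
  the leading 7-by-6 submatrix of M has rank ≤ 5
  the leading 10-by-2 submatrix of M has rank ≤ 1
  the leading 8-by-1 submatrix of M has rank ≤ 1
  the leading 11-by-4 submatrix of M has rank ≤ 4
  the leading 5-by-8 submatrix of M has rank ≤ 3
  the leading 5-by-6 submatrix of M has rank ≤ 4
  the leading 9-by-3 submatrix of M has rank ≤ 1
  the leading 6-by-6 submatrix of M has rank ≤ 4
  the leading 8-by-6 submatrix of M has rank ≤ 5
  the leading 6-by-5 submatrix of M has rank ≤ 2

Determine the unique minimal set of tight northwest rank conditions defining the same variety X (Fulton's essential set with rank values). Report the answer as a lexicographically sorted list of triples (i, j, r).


Rank table r_w(11×11) implied by the 14 constraints:

  row 1: 1  1  1  1  1  1  1  1  1  1  1
  row 2: 1  1  1  1  1  1  1  1  2  2  2
  row 3: 1  1  1  2  2  2  2  2  3  3  3
  row 4: 1  1  1  2  2  2  3  3  4  4  4
  row 5: 1  1  1  2  2  2  3  3  4  5  5
  row 6: 1  1  1  2  2  3  4  4  5  6  6
  row 7: 1  1  1  2  3  4  5  5  6  7  7
  row 8: 1  1  1  2  3  4  5  5  6  7  8
  row 9: 1  1  1  2  3  4  5  6  7  8  9
  row 10: 1  1  2  3  4  5  6  7  8  9  10
  row 11: 1  2  3  4  5  6  7  8  9  10  11

reading off 1-entries of Δ²R: w = (1, 9, 4, 7, 10, 6, 5, 11, 8, 3, 2).

D(w) has 29 cells with 7 SE-corners; essential set:

[(2, 8, 1), (5, 6, 2), (5, 8, 3), (6, 5, 2), (8, 8, 5), (9, 3, 1), (10, 2, 1)]


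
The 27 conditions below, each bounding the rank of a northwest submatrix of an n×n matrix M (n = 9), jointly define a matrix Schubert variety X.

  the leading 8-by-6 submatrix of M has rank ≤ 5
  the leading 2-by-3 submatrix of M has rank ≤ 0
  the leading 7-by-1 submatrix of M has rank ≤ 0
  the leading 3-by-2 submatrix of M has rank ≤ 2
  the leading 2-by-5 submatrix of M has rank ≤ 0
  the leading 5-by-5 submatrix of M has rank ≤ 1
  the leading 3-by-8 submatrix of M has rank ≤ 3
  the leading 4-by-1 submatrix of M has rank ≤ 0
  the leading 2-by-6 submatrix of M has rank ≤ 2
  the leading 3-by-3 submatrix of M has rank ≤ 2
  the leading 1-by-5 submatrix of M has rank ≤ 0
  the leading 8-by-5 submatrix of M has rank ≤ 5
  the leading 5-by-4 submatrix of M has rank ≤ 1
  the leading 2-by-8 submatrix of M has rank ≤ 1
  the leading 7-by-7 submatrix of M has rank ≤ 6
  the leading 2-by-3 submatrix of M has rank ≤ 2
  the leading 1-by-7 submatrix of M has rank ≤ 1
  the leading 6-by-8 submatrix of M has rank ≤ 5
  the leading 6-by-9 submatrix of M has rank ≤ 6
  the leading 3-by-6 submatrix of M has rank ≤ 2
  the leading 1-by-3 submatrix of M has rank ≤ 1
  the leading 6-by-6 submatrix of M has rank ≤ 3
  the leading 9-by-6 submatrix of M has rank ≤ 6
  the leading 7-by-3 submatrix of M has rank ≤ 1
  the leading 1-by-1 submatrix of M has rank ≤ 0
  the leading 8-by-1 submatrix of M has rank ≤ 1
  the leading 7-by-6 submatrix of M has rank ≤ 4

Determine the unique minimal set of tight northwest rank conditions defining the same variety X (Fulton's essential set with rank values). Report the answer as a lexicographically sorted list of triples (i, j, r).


Reconstructing r_w from the 27 given conditions:

  R[1]: 0 | 0 | 0 | 0 | 0 | 1 | 1 | 1 | 1
  R[2]: 0 | 0 | 0 | 0 | 0 | 1 | 1 | 1 | 2
  R[3]: 0 | 1 | 1 | 1 | 1 | 2 | 2 | 2 | 3
  R[4]: 0 | 1 | 1 | 1 | 1 | 2 | 3 | 3 | 4
  R[5]: 0 | 1 | 1 | 1 | 1 | 2 | 3 | 4 | 5
  R[6]: 0 | 1 | 1 | 2 | 2 | 3 | 4 | 5 | 6
  R[7]: 0 | 1 | 1 | 2 | 3 | 4 | 5 | 6 | 7
  R[8]: 1 | 2 | 2 | 3 | 4 | 5 | 6 | 7 | 8
  R[9]: 1 | 2 | 3 | 4 | 5 | 6 | 7 | 8 | 9

second differences of R give the permutation w = (6, 9, 2, 7, 8, 4, 5, 1, 3).

Rothe diagram D(w) (25 cells), 5 SE-corners (essential conditions):

[(2, 5, 0), (2, 8, 1), (5, 5, 1), (7, 1, 0), (7, 3, 1)]
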